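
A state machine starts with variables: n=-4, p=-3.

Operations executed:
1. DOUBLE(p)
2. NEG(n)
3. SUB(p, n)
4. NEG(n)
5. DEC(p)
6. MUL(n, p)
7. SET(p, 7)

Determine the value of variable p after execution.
p = 7

Tracing execution:
Step 1: DOUBLE(p) → p = -6
Step 2: NEG(n) → p = -6
Step 3: SUB(p, n) → p = -10
Step 4: NEG(n) → p = -10
Step 5: DEC(p) → p = -11
Step 6: MUL(n, p) → p = -11
Step 7: SET(p, 7) → p = 7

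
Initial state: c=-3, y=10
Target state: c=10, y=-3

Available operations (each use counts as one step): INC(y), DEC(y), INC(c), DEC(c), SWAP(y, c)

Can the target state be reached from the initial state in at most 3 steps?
Yes

Path (1 step): SWAP(y, c)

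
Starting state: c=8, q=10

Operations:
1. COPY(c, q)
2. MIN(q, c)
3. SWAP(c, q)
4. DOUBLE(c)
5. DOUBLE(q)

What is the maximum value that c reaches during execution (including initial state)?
20

Values of c at each step:
Initial: c = 8
After step 1: c = 10
After step 2: c = 10
After step 3: c = 10
After step 4: c = 20 ← maximum
After step 5: c = 20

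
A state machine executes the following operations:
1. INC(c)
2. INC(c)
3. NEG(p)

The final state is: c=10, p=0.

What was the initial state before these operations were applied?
c=8, p=0

Working backwards:
Final state: c=10, p=0
Before step 3 (NEG(p)): c=10, p=0
Before step 2 (INC(c)): c=9, p=0
Before step 1 (INC(c)): c=8, p=0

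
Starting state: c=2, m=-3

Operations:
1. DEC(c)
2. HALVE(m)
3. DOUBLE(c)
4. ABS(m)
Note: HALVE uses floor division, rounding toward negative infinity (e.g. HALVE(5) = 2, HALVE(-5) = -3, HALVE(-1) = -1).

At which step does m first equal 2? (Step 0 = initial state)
Step 4

Tracing m:
Initial: m = -3
After step 1: m = -3
After step 2: m = -2
After step 3: m = -2
After step 4: m = 2 ← first occurrence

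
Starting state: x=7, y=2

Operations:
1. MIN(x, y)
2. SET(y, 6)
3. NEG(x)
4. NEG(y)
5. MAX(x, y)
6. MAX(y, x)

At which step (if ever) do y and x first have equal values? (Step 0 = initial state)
Step 1

y and x first become equal after step 1.

Comparing values at each step:
Initial: y=2, x=7
After step 1: y=2, x=2 ← equal!
After step 2: y=6, x=2
After step 3: y=6, x=-2
After step 4: y=-6, x=-2
After step 5: y=-6, x=-2
After step 6: y=-2, x=-2 ← equal!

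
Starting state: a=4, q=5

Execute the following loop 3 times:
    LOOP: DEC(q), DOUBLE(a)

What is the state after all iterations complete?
a=32, q=2

Iteration trace:
Start: a=4, q=5
After iteration 1: a=8, q=4
After iteration 2: a=16, q=3
After iteration 3: a=32, q=2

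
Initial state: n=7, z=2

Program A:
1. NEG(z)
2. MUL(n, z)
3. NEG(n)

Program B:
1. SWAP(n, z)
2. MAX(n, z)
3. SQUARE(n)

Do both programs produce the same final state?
No

Program A final state: n=14, z=-2
Program B final state: n=49, z=7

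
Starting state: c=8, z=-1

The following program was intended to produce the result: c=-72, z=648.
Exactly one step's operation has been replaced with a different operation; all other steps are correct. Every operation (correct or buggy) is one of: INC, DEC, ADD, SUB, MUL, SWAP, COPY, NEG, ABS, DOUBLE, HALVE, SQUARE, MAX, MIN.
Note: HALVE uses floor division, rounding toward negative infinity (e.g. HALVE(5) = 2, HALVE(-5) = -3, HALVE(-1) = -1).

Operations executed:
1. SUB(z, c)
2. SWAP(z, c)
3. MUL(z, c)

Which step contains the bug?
Step 2

Trace with buggy code:
Initial: c=8, z=-1
After step 1: c=8, z=-9
After step 2: c=-9, z=8
After step 3: c=-9, z=-72
Actual final c=-9, z=-72 ≠ expected c=-72, z=648.
Step 2 is the only position where a single-operation replacement can produce the expected result.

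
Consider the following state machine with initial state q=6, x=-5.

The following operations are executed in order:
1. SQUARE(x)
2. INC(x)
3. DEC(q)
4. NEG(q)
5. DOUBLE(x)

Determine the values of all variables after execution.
{q: -5, x: 52}

Step-by-step execution:
Initial: q=6, x=-5
After step 1 (SQUARE(x)): q=6, x=25
After step 2 (INC(x)): q=6, x=26
After step 3 (DEC(q)): q=5, x=26
After step 4 (NEG(q)): q=-5, x=26
After step 5 (DOUBLE(x)): q=-5, x=52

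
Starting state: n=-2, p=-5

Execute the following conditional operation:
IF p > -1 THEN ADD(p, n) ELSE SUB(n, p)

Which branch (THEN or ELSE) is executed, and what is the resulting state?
Branch: ELSE, Final state: n=3, p=-5

Evaluating condition: p > -1
p = -5
Condition is False, so ELSE branch executes
After SUB(n, p): n=3, p=-5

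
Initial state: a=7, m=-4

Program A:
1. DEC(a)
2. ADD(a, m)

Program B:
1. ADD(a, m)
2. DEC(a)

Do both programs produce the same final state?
Yes

Program A final state: a=2, m=-4
Program B final state: a=2, m=-4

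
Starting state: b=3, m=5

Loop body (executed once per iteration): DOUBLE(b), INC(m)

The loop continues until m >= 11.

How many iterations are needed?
6

Tracing iterations:
Initial: b=3, m=5
After iteration 1: b=6, m=6
After iteration 2: b=12, m=7
After iteration 3: b=24, m=8
After iteration 4: b=48, m=9
After iteration 5: b=96, m=10
After iteration 6: b=192, m=11
m >= 11 now holds, so the loop exits after 6 iterations.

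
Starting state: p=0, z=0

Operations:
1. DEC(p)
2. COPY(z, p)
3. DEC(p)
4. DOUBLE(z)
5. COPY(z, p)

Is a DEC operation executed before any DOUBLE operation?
Yes

First DEC: step 1
First DOUBLE: step 4
Since 1 < 4, DEC comes first.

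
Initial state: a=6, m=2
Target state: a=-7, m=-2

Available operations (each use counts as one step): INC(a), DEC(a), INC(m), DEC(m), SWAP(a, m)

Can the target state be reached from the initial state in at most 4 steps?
No

The target state cannot be reached within 4 steps.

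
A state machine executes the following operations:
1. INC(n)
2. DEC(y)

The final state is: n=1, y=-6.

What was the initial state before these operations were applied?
n=0, y=-5

Working backwards:
Final state: n=1, y=-6
Before step 2 (DEC(y)): n=1, y=-5
Before step 1 (INC(n)): n=0, y=-5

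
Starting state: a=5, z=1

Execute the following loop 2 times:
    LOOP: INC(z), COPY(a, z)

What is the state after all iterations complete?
a=3, z=3

Iteration trace:
Start: a=5, z=1
After iteration 1: a=2, z=2
After iteration 2: a=3, z=3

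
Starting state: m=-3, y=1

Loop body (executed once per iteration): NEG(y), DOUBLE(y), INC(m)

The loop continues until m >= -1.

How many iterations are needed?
2

Tracing iterations:
Initial: m=-3, y=1
After iteration 1: m=-2, y=-2
After iteration 2: m=-1, y=4
m >= -1 now holds, so the loop exits after 2 iterations.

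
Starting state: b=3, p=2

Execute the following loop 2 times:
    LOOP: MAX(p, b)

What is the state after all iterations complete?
b=3, p=3

Iteration trace:
Start: b=3, p=2
After iteration 1: b=3, p=3
After iteration 2: b=3, p=3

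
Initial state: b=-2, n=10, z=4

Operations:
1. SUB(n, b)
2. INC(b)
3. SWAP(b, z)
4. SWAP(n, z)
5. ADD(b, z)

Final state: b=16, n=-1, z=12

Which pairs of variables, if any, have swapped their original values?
None

Comparing initial and final values:
n: 10 → -1
z: 4 → 12
b: -2 → 16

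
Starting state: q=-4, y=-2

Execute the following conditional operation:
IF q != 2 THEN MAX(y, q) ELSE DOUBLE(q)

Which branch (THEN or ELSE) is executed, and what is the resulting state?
Branch: THEN, Final state: q=-4, y=-2

Evaluating condition: q != 2
q = -4
Condition is True, so THEN branch executes
After MAX(y, q): q=-4, y=-2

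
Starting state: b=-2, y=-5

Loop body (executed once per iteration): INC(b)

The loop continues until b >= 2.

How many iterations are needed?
4

Tracing iterations:
Initial: b=-2, y=-5
After iteration 1: b=-1, y=-5
After iteration 2: b=0, y=-5
After iteration 3: b=1, y=-5
After iteration 4: b=2, y=-5
b >= 2 now holds, so the loop exits after 4 iterations.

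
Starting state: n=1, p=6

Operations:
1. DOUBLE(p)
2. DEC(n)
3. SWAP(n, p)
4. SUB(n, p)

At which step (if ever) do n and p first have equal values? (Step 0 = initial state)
Never

n and p never become equal during execution.

Comparing values at each step:
Initial: n=1, p=6
After step 1: n=1, p=12
After step 2: n=0, p=12
After step 3: n=12, p=0
After step 4: n=12, p=0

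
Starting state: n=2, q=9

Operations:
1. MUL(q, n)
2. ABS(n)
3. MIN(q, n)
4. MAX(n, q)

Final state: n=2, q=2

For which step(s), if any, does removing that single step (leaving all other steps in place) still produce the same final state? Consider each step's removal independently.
Step(s) 1, 2, 4

Testing removal of each single step:
Without step 1: final = n=2, q=2 (same)
Without step 2: final = n=2, q=2 (same)
Without step 3: final = n=18, q=18 (different)
Without step 4: final = n=2, q=2 (same)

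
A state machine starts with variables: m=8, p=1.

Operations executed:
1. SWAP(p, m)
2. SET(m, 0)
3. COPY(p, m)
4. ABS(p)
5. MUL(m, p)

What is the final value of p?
p = 0

Tracing execution:
Step 1: SWAP(p, m) → p = 8
Step 2: SET(m, 0) → p = 8
Step 3: COPY(p, m) → p = 0
Step 4: ABS(p) → p = 0
Step 5: MUL(m, p) → p = 0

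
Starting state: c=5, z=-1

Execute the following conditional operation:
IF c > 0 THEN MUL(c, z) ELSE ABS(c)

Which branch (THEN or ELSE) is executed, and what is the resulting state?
Branch: THEN, Final state: c=-5, z=-1

Evaluating condition: c > 0
c = 5
Condition is True, so THEN branch executes
After MUL(c, z): c=-5, z=-1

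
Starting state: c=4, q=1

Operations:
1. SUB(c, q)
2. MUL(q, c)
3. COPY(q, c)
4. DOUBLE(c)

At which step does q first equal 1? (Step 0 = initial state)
Step 0

Tracing q:
Initial: q = 1 ← first occurrence
After step 1: q = 1
After step 2: q = 3
After step 3: q = 3
After step 4: q = 3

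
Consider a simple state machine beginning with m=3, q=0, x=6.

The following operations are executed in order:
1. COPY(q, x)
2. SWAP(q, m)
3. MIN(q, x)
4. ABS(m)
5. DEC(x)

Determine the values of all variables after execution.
{m: 6, q: 3, x: 5}

Step-by-step execution:
Initial: m=3, q=0, x=6
After step 1 (COPY(q, x)): m=3, q=6, x=6
After step 2 (SWAP(q, m)): m=6, q=3, x=6
After step 3 (MIN(q, x)): m=6, q=3, x=6
After step 4 (ABS(m)): m=6, q=3, x=6
After step 5 (DEC(x)): m=6, q=3, x=5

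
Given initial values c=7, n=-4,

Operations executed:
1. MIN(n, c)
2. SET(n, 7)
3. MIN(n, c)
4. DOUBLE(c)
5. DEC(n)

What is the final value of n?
n = 6

Tracing execution:
Step 1: MIN(n, c) → n = -4
Step 2: SET(n, 7) → n = 7
Step 3: MIN(n, c) → n = 7
Step 4: DOUBLE(c) → n = 7
Step 5: DEC(n) → n = 6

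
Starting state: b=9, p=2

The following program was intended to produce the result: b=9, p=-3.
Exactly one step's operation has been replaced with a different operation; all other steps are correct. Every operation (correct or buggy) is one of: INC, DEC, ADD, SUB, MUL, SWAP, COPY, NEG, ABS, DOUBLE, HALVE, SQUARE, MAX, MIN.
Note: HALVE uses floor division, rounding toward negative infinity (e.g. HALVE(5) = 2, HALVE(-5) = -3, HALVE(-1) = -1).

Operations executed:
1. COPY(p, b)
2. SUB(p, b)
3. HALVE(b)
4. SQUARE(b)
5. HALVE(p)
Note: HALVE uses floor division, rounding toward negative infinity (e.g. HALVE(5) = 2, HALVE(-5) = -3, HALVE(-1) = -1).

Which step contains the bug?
Step 1

Trace with buggy code:
Initial: b=9, p=2
After step 1: b=9, p=9
After step 2: b=9, p=0
After step 3: b=4, p=0
After step 4: b=16, p=0
After step 5: b=16, p=0
Actual final b=16, p=0 ≠ expected b=9, p=-3.
Step 1 is the only position where a single-operation replacement can produce the expected result.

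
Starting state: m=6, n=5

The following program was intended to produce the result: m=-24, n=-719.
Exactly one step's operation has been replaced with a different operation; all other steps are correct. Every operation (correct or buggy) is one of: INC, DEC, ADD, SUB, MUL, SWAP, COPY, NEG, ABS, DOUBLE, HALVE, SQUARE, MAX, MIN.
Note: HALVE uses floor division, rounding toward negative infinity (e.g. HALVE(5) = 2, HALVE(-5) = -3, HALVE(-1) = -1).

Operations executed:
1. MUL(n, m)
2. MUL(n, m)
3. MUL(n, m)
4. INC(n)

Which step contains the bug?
Step 2

Trace with buggy code:
Initial: m=6, n=5
After step 1: m=6, n=30
After step 2: m=6, n=180
After step 3: m=6, n=1080
After step 4: m=6, n=1081
Actual final m=6, n=1081 ≠ expected m=-24, n=-719.
Step 2 is the only position where a single-operation replacement can produce the expected result.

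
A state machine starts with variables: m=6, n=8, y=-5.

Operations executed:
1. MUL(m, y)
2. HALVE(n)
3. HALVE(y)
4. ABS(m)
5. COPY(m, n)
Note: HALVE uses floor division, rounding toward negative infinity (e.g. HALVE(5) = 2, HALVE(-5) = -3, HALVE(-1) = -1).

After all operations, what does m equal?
m = 4

Tracing execution:
Step 1: MUL(m, y) → m = -30
Step 2: HALVE(n) → m = -30
Step 3: HALVE(y) → m = -30
Step 4: ABS(m) → m = 30
Step 5: COPY(m, n) → m = 4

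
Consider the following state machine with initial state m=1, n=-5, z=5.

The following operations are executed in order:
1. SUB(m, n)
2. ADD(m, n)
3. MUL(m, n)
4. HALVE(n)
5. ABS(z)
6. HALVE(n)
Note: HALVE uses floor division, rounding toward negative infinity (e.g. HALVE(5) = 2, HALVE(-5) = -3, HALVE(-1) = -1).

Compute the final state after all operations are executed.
{m: -5, n: -2, z: 5}

Step-by-step execution:
Initial: m=1, n=-5, z=5
After step 1 (SUB(m, n)): m=6, n=-5, z=5
After step 2 (ADD(m, n)): m=1, n=-5, z=5
After step 3 (MUL(m, n)): m=-5, n=-5, z=5
After step 4 (HALVE(n)): m=-5, n=-3, z=5
After step 5 (ABS(z)): m=-5, n=-3, z=5
After step 6 (HALVE(n)): m=-5, n=-2, z=5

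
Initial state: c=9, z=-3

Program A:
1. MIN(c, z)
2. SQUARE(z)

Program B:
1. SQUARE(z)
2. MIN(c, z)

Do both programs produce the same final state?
No

Program A final state: c=-3, z=9
Program B final state: c=9, z=9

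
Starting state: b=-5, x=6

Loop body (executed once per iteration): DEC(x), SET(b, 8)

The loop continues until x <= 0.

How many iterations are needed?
6

Tracing iterations:
Initial: b=-5, x=6
After iteration 1: b=8, x=5
After iteration 2: b=8, x=4
After iteration 3: b=8, x=3
After iteration 4: b=8, x=2
After iteration 5: b=8, x=1
After iteration 6: b=8, x=0
x <= 0 now holds, so the loop exits after 6 iterations.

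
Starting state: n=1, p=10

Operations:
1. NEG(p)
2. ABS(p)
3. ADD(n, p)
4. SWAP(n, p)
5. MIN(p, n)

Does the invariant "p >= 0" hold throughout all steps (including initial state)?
No, violated after step 1

The invariant is violated after step 1.

State at each step:
Initial: n=1, p=10
After step 1: n=1, p=-10
After step 2: n=1, p=10
After step 3: n=11, p=10
After step 4: n=10, p=11
After step 5: n=10, p=10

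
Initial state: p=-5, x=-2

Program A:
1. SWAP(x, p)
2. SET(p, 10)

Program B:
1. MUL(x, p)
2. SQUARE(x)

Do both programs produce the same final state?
No

Program A final state: p=10, x=-5
Program B final state: p=-5, x=100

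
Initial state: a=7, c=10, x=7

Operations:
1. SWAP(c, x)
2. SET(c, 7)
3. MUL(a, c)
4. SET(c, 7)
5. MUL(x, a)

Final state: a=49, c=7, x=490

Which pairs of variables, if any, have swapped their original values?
None

Comparing initial and final values:
a: 7 → 49
c: 10 → 7
x: 7 → 490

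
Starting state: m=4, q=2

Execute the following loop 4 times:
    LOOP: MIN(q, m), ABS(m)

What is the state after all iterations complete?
m=4, q=2

Iteration trace:
Start: m=4, q=2
After iteration 1: m=4, q=2
After iteration 2: m=4, q=2
After iteration 3: m=4, q=2
After iteration 4: m=4, q=2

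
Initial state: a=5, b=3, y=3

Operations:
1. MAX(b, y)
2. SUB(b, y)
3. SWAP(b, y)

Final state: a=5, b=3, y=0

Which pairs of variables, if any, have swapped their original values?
None

Comparing initial and final values:
b: 3 → 3
y: 3 → 0
a: 5 → 5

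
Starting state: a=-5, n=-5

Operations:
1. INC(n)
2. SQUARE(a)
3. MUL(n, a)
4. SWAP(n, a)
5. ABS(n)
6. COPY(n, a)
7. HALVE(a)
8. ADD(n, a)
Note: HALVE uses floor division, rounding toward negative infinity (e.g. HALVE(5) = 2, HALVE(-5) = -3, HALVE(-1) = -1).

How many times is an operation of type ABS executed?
1

Counting ABS operations:
Step 5: ABS(n) ← ABS
Total: 1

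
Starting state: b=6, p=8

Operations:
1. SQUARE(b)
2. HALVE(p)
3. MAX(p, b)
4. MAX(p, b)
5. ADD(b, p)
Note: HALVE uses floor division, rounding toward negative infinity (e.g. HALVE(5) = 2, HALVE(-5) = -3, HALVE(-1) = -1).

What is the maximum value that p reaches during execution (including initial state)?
36

Values of p at each step:
Initial: p = 8
After step 1: p = 8
After step 2: p = 4
After step 3: p = 36 ← maximum
After step 4: p = 36
After step 5: p = 36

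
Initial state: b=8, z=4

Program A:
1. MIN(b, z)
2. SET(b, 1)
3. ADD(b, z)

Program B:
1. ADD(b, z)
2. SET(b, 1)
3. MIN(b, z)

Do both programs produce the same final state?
No

Program A final state: b=5, z=4
Program B final state: b=1, z=4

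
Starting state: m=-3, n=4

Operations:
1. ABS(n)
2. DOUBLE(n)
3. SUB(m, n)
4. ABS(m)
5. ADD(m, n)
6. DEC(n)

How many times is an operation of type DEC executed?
1

Counting DEC operations:
Step 6: DEC(n) ← DEC
Total: 1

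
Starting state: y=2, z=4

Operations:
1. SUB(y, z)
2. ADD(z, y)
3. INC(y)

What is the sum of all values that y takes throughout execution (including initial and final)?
-3

Values of y at each step:
Initial: y = 2
After step 1: y = -2
After step 2: y = -2
After step 3: y = -1
Sum = 2 + -2 + -2 + -1 = -3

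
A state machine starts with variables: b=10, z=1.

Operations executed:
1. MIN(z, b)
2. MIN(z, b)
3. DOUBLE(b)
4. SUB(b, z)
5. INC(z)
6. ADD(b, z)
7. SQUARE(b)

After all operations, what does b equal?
b = 441

Tracing execution:
Step 1: MIN(z, b) → b = 10
Step 2: MIN(z, b) → b = 10
Step 3: DOUBLE(b) → b = 20
Step 4: SUB(b, z) → b = 19
Step 5: INC(z) → b = 19
Step 6: ADD(b, z) → b = 21
Step 7: SQUARE(b) → b = 441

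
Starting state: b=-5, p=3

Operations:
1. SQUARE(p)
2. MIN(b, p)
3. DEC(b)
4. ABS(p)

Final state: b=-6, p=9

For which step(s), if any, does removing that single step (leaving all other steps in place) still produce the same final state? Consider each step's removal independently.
Step(s) 2, 4

Testing removal of each single step:
Without step 1: final = b=-6, p=3 (different)
Without step 2: final = b=-6, p=9 (same)
Without step 3: final = b=-5, p=9 (different)
Without step 4: final = b=-6, p=9 (same)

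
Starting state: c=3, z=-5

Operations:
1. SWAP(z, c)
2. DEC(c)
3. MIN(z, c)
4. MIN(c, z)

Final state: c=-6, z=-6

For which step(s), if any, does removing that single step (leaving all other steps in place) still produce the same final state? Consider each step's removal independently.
Step(s) 4

Testing removal of each single step:
Without step 1: final = c=-5, z=-5 (different)
Without step 2: final = c=-5, z=-5 (different)
Without step 3: final = c=-6, z=3 (different)
Without step 4: final = c=-6, z=-6 (same)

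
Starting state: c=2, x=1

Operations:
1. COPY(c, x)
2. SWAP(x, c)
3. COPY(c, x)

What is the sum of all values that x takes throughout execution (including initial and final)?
4

Values of x at each step:
Initial: x = 1
After step 1: x = 1
After step 2: x = 1
After step 3: x = 1
Sum = 1 + 1 + 1 + 1 = 4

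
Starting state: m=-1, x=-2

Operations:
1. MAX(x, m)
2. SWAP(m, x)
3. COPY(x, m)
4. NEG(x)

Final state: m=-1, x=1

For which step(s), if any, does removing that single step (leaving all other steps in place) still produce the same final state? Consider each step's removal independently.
Step(s) 2, 3

Testing removal of each single step:
Without step 1: final = m=-2, x=2 (different)
Without step 2: final = m=-1, x=1 (same)
Without step 3: final = m=-1, x=1 (same)
Without step 4: final = m=-1, x=-1 (different)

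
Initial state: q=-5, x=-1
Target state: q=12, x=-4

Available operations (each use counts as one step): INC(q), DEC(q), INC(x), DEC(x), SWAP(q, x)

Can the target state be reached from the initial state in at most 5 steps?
No

The target state cannot be reached within 5 steps.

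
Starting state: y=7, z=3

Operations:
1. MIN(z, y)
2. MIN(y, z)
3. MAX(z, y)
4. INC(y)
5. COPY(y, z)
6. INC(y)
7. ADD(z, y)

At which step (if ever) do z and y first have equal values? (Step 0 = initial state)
Step 2

z and y first become equal after step 2.

Comparing values at each step:
Initial: z=3, y=7
After step 1: z=3, y=7
After step 2: z=3, y=3 ← equal!
After step 3: z=3, y=3 ← equal!
After step 4: z=3, y=4
After step 5: z=3, y=3 ← equal!
After step 6: z=3, y=4
After step 7: z=7, y=4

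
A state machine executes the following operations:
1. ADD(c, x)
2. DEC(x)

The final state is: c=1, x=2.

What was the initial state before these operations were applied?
c=-2, x=3

Working backwards:
Final state: c=1, x=2
Before step 2 (DEC(x)): c=1, x=3
Before step 1 (ADD(c, x)): c=-2, x=3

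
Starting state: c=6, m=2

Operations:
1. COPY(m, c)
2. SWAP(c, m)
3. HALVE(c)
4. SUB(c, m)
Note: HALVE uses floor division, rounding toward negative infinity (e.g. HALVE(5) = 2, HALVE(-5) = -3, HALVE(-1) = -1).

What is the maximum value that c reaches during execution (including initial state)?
6

Values of c at each step:
Initial: c = 6 ← maximum
After step 1: c = 6
After step 2: c = 6
After step 3: c = 3
After step 4: c = -3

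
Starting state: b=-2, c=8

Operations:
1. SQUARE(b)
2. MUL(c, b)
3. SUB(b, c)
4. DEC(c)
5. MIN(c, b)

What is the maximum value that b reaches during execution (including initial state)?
4

Values of b at each step:
Initial: b = -2
After step 1: b = 4 ← maximum
After step 2: b = 4
After step 3: b = -28
After step 4: b = -28
After step 5: b = -28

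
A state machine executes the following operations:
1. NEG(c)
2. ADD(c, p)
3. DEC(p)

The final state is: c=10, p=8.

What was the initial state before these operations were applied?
c=-1, p=9

Working backwards:
Final state: c=10, p=8
Before step 3 (DEC(p)): c=10, p=9
Before step 2 (ADD(c, p)): c=1, p=9
Before step 1 (NEG(c)): c=-1, p=9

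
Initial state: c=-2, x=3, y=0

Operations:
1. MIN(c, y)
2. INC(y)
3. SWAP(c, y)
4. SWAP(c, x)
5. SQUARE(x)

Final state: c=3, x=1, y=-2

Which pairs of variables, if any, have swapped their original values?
None

Comparing initial and final values:
y: 0 → -2
c: -2 → 3
x: 3 → 1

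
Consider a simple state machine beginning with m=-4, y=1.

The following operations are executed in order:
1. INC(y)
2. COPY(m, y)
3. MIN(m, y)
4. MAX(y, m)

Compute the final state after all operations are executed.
{m: 2, y: 2}

Step-by-step execution:
Initial: m=-4, y=1
After step 1 (INC(y)): m=-4, y=2
After step 2 (COPY(m, y)): m=2, y=2
After step 3 (MIN(m, y)): m=2, y=2
After step 4 (MAX(y, m)): m=2, y=2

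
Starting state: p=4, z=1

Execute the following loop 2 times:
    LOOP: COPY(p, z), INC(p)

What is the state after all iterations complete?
p=2, z=1

Iteration trace:
Start: p=4, z=1
After iteration 1: p=2, z=1
After iteration 2: p=2, z=1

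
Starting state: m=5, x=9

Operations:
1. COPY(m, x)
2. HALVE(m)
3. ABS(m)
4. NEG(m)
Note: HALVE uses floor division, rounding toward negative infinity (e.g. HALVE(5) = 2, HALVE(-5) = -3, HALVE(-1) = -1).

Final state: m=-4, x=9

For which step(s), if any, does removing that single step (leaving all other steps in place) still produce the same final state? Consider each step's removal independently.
Step(s) 3

Testing removal of each single step:
Without step 1: final = m=-2, x=9 (different)
Without step 2: final = m=-9, x=9 (different)
Without step 3: final = m=-4, x=9 (same)
Without step 4: final = m=4, x=9 (different)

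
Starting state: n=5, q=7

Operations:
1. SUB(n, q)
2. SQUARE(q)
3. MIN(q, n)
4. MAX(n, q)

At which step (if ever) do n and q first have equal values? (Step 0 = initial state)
Step 3

n and q first become equal after step 3.

Comparing values at each step:
Initial: n=5, q=7
After step 1: n=-2, q=7
After step 2: n=-2, q=49
After step 3: n=-2, q=-2 ← equal!
After step 4: n=-2, q=-2 ← equal!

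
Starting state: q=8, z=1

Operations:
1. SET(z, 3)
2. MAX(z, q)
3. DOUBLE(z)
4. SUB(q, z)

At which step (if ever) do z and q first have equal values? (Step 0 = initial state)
Step 2

z and q first become equal after step 2.

Comparing values at each step:
Initial: z=1, q=8
After step 1: z=3, q=8
After step 2: z=8, q=8 ← equal!
After step 3: z=16, q=8
After step 4: z=16, q=-8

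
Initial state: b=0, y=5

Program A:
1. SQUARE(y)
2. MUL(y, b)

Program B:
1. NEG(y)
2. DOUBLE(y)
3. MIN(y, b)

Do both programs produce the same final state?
No

Program A final state: b=0, y=0
Program B final state: b=0, y=-10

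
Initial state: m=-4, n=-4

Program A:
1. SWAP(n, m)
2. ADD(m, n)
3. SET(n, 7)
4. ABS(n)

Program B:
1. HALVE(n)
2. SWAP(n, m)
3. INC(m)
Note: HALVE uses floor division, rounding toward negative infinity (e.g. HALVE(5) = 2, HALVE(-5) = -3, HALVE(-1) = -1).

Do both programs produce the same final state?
No

Program A final state: m=-8, n=7
Program B final state: m=-1, n=-4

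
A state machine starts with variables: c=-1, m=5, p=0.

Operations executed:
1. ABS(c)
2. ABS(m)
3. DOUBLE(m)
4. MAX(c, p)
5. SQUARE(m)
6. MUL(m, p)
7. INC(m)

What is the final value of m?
m = 1

Tracing execution:
Step 1: ABS(c) → m = 5
Step 2: ABS(m) → m = 5
Step 3: DOUBLE(m) → m = 10
Step 4: MAX(c, p) → m = 10
Step 5: SQUARE(m) → m = 100
Step 6: MUL(m, p) → m = 0
Step 7: INC(m) → m = 1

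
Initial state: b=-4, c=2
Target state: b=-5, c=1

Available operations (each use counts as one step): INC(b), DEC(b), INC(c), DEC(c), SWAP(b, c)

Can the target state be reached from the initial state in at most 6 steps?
Yes

Path (2 steps): DEC(b) → DEC(c)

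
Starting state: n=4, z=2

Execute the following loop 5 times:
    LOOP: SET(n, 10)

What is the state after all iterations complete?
n=10, z=2

Iteration trace:
Start: n=4, z=2
After iteration 1: n=10, z=2
After iteration 2: n=10, z=2
After iteration 3: n=10, z=2
After iteration 4: n=10, z=2
After iteration 5: n=10, z=2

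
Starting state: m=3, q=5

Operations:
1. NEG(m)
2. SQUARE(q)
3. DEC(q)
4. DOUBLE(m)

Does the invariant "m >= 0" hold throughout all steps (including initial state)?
No, violated after step 1

The invariant is violated after step 1.

State at each step:
Initial: m=3, q=5
After step 1: m=-3, q=5
After step 2: m=-3, q=25
After step 3: m=-3, q=24
After step 4: m=-6, q=24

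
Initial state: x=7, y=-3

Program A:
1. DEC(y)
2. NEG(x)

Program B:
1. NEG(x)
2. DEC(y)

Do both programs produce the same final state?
Yes

Program A final state: x=-7, y=-4
Program B final state: x=-7, y=-4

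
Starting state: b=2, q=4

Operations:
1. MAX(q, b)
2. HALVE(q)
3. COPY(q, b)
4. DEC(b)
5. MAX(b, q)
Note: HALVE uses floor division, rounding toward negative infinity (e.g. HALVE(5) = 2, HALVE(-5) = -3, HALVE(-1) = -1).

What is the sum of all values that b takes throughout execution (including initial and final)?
11

Values of b at each step:
Initial: b = 2
After step 1: b = 2
After step 2: b = 2
After step 3: b = 2
After step 4: b = 1
After step 5: b = 2
Sum = 2 + 2 + 2 + 2 + 1 + 2 = 11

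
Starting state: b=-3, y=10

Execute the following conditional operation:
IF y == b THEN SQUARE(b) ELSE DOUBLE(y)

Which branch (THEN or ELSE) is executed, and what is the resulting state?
Branch: ELSE, Final state: b=-3, y=20

Evaluating condition: y == b
y = 10, b = -3
Condition is False, so ELSE branch executes
After DOUBLE(y): b=-3, y=20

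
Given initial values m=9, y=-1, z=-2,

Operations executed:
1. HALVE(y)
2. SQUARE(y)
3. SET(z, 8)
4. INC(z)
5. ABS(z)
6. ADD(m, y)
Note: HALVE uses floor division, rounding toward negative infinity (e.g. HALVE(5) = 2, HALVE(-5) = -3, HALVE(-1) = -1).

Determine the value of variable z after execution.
z = 9

Tracing execution:
Step 1: HALVE(y) → z = -2
Step 2: SQUARE(y) → z = -2
Step 3: SET(z, 8) → z = 8
Step 4: INC(z) → z = 9
Step 5: ABS(z) → z = 9
Step 6: ADD(m, y) → z = 9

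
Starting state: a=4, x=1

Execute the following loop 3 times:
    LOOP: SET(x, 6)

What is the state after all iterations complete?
a=4, x=6

Iteration trace:
Start: a=4, x=1
After iteration 1: a=4, x=6
After iteration 2: a=4, x=6
After iteration 3: a=4, x=6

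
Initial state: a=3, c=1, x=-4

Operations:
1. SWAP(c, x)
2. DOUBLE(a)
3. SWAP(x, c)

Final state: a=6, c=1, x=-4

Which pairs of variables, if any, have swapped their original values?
None

Comparing initial and final values:
x: -4 → -4
c: 1 → 1
a: 3 → 6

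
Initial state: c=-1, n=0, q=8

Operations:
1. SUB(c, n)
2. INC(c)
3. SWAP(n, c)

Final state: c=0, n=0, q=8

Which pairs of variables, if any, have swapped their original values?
None

Comparing initial and final values:
q: 8 → 8
n: 0 → 0
c: -1 → 0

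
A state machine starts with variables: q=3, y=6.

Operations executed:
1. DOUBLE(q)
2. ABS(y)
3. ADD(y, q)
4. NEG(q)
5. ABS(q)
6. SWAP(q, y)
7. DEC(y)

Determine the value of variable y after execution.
y = 5

Tracing execution:
Step 1: DOUBLE(q) → y = 6
Step 2: ABS(y) → y = 6
Step 3: ADD(y, q) → y = 12
Step 4: NEG(q) → y = 12
Step 5: ABS(q) → y = 12
Step 6: SWAP(q, y) → y = 6
Step 7: DEC(y) → y = 5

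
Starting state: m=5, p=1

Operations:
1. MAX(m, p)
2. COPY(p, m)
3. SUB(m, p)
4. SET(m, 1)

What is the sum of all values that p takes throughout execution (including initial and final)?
17

Values of p at each step:
Initial: p = 1
After step 1: p = 1
After step 2: p = 5
After step 3: p = 5
After step 4: p = 5
Sum = 1 + 1 + 5 + 5 + 5 = 17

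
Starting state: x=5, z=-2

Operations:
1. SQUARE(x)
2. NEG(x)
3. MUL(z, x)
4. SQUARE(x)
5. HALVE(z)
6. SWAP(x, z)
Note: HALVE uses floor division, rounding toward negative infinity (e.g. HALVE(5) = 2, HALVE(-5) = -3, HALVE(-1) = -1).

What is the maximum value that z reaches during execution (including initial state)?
625

Values of z at each step:
Initial: z = -2
After step 1: z = -2
After step 2: z = -2
After step 3: z = 50
After step 4: z = 50
After step 5: z = 25
After step 6: z = 625 ← maximum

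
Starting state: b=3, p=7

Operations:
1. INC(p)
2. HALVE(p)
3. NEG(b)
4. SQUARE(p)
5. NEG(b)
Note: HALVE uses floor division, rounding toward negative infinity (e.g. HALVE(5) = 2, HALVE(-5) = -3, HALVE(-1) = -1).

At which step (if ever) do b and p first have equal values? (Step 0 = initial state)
Never

b and p never become equal during execution.

Comparing values at each step:
Initial: b=3, p=7
After step 1: b=3, p=8
After step 2: b=3, p=4
After step 3: b=-3, p=4
After step 4: b=-3, p=16
After step 5: b=3, p=16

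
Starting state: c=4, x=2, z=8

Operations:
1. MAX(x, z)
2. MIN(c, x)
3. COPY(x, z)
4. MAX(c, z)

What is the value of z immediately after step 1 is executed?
z = 8

Tracing z through execution:
Initial: z = 8
After step 1 (MAX(x, z)): z = 8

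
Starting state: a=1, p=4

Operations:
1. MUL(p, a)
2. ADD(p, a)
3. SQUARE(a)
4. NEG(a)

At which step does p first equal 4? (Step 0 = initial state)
Step 0

Tracing p:
Initial: p = 4 ← first occurrence
After step 1: p = 4
After step 2: p = 5
After step 3: p = 5
After step 4: p = 5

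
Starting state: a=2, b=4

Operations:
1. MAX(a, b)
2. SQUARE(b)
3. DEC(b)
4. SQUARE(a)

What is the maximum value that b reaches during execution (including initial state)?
16

Values of b at each step:
Initial: b = 4
After step 1: b = 4
After step 2: b = 16 ← maximum
After step 3: b = 15
After step 4: b = 15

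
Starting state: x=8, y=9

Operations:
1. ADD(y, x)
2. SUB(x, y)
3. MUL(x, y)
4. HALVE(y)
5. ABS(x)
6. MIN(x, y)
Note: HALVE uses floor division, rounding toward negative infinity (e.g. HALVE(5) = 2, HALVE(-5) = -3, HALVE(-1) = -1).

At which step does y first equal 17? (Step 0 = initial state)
Step 1

Tracing y:
Initial: y = 9
After step 1: y = 17 ← first occurrence
After step 2: y = 17
After step 3: y = 17
After step 4: y = 8
After step 5: y = 8
After step 6: y = 8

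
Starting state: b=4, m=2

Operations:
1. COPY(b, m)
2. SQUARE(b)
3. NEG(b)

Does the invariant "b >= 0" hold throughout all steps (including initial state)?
No, violated after step 3

The invariant is violated after step 3.

State at each step:
Initial: b=4, m=2
After step 1: b=2, m=2
After step 2: b=4, m=2
After step 3: b=-4, m=2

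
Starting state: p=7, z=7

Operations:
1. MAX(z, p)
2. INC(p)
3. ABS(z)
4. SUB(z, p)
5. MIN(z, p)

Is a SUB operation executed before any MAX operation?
No

First SUB: step 4
First MAX: step 1
Since 4 > 1, MAX comes first.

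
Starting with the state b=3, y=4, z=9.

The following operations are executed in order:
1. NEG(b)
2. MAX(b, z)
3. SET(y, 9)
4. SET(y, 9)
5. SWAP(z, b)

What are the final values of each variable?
{b: 9, y: 9, z: 9}

Step-by-step execution:
Initial: b=3, y=4, z=9
After step 1 (NEG(b)): b=-3, y=4, z=9
After step 2 (MAX(b, z)): b=9, y=4, z=9
After step 3 (SET(y, 9)): b=9, y=9, z=9
After step 4 (SET(y, 9)): b=9, y=9, z=9
After step 5 (SWAP(z, b)): b=9, y=9, z=9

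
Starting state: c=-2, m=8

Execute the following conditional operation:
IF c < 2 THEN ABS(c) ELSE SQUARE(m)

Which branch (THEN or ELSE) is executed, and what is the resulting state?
Branch: THEN, Final state: c=2, m=8

Evaluating condition: c < 2
c = -2
Condition is True, so THEN branch executes
After ABS(c): c=2, m=8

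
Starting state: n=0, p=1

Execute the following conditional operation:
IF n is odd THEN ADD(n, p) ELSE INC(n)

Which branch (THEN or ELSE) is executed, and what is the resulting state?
Branch: ELSE, Final state: n=1, p=1

Evaluating condition: n is odd
Condition is False, so ELSE branch executes
After INC(n): n=1, p=1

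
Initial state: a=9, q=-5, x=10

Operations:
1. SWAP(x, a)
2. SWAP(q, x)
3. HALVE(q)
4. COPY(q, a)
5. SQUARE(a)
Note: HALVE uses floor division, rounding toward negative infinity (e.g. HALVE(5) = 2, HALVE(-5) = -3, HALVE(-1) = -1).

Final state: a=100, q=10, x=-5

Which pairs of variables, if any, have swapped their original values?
(q, x)

Comparing initial and final values:
q: -5 → 10
a: 9 → 100
x: 10 → -5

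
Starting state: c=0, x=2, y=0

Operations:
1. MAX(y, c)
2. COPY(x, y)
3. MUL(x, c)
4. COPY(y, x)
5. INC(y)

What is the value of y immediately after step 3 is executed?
y = 0

Tracing y through execution:
Initial: y = 0
After step 1 (MAX(y, c)): y = 0
After step 2 (COPY(x, y)): y = 0
After step 3 (MUL(x, c)): y = 0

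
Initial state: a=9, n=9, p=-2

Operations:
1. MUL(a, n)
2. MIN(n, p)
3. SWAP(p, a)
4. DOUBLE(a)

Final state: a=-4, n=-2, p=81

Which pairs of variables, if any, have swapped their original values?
None

Comparing initial and final values:
n: 9 → -2
p: -2 → 81
a: 9 → -4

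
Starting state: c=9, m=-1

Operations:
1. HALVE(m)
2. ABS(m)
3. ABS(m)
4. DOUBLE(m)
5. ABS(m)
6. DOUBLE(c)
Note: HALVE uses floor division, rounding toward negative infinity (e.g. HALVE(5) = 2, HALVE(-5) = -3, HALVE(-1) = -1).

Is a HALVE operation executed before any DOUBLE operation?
Yes

First HALVE: step 1
First DOUBLE: step 4
Since 1 < 4, HALVE comes first.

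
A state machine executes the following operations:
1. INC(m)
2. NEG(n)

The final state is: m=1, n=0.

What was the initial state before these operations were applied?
m=0, n=0

Working backwards:
Final state: m=1, n=0
Before step 2 (NEG(n)): m=1, n=0
Before step 1 (INC(m)): m=0, n=0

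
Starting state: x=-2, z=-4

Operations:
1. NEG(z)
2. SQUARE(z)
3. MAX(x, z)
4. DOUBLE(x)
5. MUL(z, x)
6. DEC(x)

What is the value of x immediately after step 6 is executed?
x = 31

Tracing x through execution:
Initial: x = -2
After step 1 (NEG(z)): x = -2
After step 2 (SQUARE(z)): x = -2
After step 3 (MAX(x, z)): x = 16
After step 4 (DOUBLE(x)): x = 32
After step 5 (MUL(z, x)): x = 32
After step 6 (DEC(x)): x = 31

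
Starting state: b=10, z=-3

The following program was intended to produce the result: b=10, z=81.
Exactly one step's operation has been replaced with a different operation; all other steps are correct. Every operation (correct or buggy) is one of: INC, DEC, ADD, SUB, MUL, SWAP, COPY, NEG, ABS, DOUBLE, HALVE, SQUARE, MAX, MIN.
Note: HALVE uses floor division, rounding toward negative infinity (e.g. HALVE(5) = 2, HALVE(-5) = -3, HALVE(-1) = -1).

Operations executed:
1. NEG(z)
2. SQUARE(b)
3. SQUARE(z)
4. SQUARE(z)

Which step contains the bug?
Step 2

Trace with buggy code:
Initial: b=10, z=-3
After step 1: b=10, z=3
After step 2: b=100, z=3
After step 3: b=100, z=9
After step 4: b=100, z=81
Actual final b=100, z=81 ≠ expected b=10, z=81.
Step 2 is the only position where a single-operation replacement can produce the expected result.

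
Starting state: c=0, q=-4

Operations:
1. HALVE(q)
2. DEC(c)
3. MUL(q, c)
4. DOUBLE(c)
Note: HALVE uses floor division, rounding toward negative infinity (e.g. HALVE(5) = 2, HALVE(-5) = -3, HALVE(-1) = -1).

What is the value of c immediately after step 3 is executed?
c = -1

Tracing c through execution:
Initial: c = 0
After step 1 (HALVE(q)): c = 0
After step 2 (DEC(c)): c = -1
After step 3 (MUL(q, c)): c = -1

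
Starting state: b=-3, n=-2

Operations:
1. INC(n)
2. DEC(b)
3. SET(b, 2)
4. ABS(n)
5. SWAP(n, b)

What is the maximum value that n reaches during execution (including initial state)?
2

Values of n at each step:
Initial: n = -2
After step 1: n = -1
After step 2: n = -1
After step 3: n = -1
After step 4: n = 1
After step 5: n = 2 ← maximum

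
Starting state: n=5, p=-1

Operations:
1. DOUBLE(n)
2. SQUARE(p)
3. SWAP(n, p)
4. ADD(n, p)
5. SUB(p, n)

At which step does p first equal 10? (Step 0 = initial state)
Step 3

Tracing p:
Initial: p = -1
After step 1: p = -1
After step 2: p = 1
After step 3: p = 10 ← first occurrence
After step 4: p = 10
After step 5: p = -1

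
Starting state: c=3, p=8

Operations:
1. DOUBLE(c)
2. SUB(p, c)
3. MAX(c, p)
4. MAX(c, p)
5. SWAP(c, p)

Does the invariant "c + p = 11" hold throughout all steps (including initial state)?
No, violated after step 1

The invariant is violated after step 1.

State at each step:
Initial: c=3, p=8
After step 1: c=6, p=8
After step 2: c=6, p=2
After step 3: c=6, p=2
After step 4: c=6, p=2
After step 5: c=2, p=6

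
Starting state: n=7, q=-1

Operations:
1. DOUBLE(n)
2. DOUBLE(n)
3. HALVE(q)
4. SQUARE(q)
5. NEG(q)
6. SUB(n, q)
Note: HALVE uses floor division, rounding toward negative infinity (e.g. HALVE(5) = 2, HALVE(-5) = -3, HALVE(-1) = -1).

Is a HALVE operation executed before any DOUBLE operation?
No

First HALVE: step 3
First DOUBLE: step 1
Since 3 > 1, DOUBLE comes first.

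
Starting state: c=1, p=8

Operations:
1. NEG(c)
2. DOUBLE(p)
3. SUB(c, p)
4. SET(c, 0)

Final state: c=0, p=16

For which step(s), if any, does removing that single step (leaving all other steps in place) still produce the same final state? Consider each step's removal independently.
Step(s) 1, 3

Testing removal of each single step:
Without step 1: final = c=0, p=16 (same)
Without step 2: final = c=0, p=8 (different)
Without step 3: final = c=0, p=16 (same)
Without step 4: final = c=-17, p=16 (different)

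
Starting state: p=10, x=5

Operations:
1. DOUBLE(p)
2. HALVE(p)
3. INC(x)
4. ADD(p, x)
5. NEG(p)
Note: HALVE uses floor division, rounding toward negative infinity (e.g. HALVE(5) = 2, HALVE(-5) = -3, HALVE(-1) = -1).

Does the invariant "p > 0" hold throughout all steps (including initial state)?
No, violated after step 5

The invariant is violated after step 5.

State at each step:
Initial: p=10, x=5
After step 1: p=20, x=5
After step 2: p=10, x=5
After step 3: p=10, x=6
After step 4: p=16, x=6
After step 5: p=-16, x=6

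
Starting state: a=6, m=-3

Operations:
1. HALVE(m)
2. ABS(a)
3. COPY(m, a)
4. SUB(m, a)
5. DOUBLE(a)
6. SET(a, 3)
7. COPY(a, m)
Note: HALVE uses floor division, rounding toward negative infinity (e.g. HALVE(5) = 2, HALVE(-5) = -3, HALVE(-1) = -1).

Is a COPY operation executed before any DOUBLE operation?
Yes

First COPY: step 3
First DOUBLE: step 5
Since 3 < 5, COPY comes first.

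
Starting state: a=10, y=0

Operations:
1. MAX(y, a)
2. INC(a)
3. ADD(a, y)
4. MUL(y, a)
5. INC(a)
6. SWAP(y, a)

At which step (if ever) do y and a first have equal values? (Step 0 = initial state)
Step 1

y and a first become equal after step 1.

Comparing values at each step:
Initial: y=0, a=10
After step 1: y=10, a=10 ← equal!
After step 2: y=10, a=11
After step 3: y=10, a=21
After step 4: y=210, a=21
After step 5: y=210, a=22
After step 6: y=22, a=210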